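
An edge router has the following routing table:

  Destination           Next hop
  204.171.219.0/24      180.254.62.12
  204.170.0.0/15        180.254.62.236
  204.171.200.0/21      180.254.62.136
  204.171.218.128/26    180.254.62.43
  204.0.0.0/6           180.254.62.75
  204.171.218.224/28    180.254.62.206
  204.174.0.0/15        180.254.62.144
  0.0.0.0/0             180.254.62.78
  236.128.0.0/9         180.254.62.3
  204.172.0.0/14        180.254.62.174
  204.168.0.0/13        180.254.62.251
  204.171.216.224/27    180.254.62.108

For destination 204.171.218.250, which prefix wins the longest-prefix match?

204.170.0.0/15

Entries matching 204.171.218.250:
  0.0.0.0/0 (default, matches everything)
  204.0.0.0/6 (204.0.0.0 - 207.255.255.255)
  204.168.0.0/13 (204.168.0.0 - 204.175.255.255)
  204.170.0.0/15 (204.170.0.0 - 204.171.255.255)
Most specific is 204.170.0.0/15.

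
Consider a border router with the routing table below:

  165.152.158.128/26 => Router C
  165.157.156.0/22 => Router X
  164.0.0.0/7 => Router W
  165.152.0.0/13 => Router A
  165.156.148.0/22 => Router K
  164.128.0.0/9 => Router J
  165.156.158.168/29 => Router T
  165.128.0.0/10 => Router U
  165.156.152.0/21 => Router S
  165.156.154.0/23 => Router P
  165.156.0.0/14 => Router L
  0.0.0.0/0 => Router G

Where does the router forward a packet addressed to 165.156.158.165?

Router S

Routes whose prefix contains 165.156.158.165:
  0.0.0.0/0 (default, matches everything) -> Router G
  164.0.0.0/7 (164.0.0.0 - 165.255.255.255) -> Router W
  165.128.0.0/10 (165.128.0.0 - 165.191.255.255) -> Router U
  165.152.0.0/13 (165.152.0.0 - 165.159.255.255) -> Router A
  165.156.0.0/14 (165.156.0.0 - 165.159.255.255) -> Router L
  165.156.152.0/21 (165.156.152.0 - 165.156.159.255) -> Router S
More-specific entries that do NOT match:
  165.156.158.168/29 (165.156.158.168 - 165.156.158.175) does not contain 165.156.158.165
  165.152.158.128/26 (165.152.158.128 - 165.152.158.191) does not contain 165.156.158.165
  165.156.154.0/23 (165.156.154.0 - 165.156.155.255) does not contain 165.156.158.165
  165.157.156.0/22 (165.157.156.0 - 165.157.159.255) does not contain 165.156.158.165
  165.156.148.0/22 (165.156.148.0 - 165.156.151.255) does not contain 165.156.158.165
Longest matching prefix is /21 -> next hop Router S.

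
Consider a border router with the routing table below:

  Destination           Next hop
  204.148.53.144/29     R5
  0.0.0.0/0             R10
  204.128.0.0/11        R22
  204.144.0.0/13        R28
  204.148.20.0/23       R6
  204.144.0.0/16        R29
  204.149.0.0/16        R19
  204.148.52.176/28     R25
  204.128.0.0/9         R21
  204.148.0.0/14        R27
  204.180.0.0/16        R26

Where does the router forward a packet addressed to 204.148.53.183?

Routes whose prefix contains 204.148.53.183:
  0.0.0.0/0 (default, matches everything) -> R10
  204.128.0.0/9 (204.128.0.0 - 204.255.255.255) -> R21
  204.128.0.0/11 (204.128.0.0 - 204.159.255.255) -> R22
  204.144.0.0/13 (204.144.0.0 - 204.151.255.255) -> R28
  204.148.0.0/14 (204.148.0.0 - 204.151.255.255) -> R27
More-specific entries that do NOT match:
  204.148.53.144/29 (204.148.53.144 - 204.148.53.151) does not contain 204.148.53.183
  204.148.52.176/28 (204.148.52.176 - 204.148.52.191) does not contain 204.148.53.183
  204.148.20.0/23 (204.148.20.0 - 204.148.21.255) does not contain 204.148.53.183
  204.144.0.0/16 (204.144.0.0 - 204.144.255.255) does not contain 204.148.53.183
  204.149.0.0/16 (204.149.0.0 - 204.149.255.255) does not contain 204.148.53.183
  204.180.0.0/16 (204.180.0.0 - 204.180.255.255) does not contain 204.148.53.183
Longest matching prefix is /14 -> next hop R27.

R27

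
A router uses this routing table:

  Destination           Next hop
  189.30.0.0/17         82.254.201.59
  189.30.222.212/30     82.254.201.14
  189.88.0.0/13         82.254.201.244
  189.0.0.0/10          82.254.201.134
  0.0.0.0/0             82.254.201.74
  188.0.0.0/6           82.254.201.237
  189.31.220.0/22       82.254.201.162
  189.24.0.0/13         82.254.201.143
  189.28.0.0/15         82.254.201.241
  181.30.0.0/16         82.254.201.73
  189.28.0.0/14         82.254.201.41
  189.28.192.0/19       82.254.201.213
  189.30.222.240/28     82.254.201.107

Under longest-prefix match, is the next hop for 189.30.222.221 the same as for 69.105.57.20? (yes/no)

no

189.30.222.221: longest match 189.28.0.0/14 -> 82.254.201.41
69.105.57.20: longest match 0.0.0.0/0 -> 82.254.201.74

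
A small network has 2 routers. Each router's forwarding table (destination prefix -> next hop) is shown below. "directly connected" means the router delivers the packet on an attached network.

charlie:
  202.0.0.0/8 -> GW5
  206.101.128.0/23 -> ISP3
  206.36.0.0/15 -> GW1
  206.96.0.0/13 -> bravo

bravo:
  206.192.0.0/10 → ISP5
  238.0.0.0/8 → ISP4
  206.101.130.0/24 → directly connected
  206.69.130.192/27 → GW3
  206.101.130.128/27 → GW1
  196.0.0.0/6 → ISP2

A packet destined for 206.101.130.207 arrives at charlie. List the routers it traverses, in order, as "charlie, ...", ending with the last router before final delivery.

charlie, bravo

At charlie: longest match for 206.101.130.207 is 206.96.0.0/13 -> bravo
At bravo: longest match for 206.101.130.207 is 206.101.130.0/24 -> directly connected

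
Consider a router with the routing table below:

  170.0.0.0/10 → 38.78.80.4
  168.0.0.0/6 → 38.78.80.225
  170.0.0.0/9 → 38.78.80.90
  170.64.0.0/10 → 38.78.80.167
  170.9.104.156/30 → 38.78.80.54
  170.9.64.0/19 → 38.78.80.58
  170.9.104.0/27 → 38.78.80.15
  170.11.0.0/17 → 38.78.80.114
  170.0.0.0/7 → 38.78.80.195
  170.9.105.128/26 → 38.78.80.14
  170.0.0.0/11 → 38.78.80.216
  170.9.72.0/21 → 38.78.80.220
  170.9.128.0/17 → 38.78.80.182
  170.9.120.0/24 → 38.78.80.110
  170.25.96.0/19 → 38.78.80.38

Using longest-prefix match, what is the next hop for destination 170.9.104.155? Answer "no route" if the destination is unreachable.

Routes whose prefix contains 170.9.104.155:
  168.0.0.0/6 (168.0.0.0 - 171.255.255.255) -> 38.78.80.225
  170.0.0.0/7 (170.0.0.0 - 171.255.255.255) -> 38.78.80.195
  170.0.0.0/9 (170.0.0.0 - 170.127.255.255) -> 38.78.80.90
  170.0.0.0/10 (170.0.0.0 - 170.63.255.255) -> 38.78.80.4
  170.0.0.0/11 (170.0.0.0 - 170.31.255.255) -> 38.78.80.216
More-specific entries that do NOT match:
  170.9.104.156/30 (170.9.104.156 - 170.9.104.159) does not contain 170.9.104.155
  170.9.104.0/27 (170.9.104.0 - 170.9.104.31) does not contain 170.9.104.155
  170.9.105.128/26 (170.9.105.128 - 170.9.105.191) does not contain 170.9.104.155
  170.9.120.0/24 (170.9.120.0 - 170.9.120.255) does not contain 170.9.104.155
  170.9.72.0/21 (170.9.72.0 - 170.9.79.255) does not contain 170.9.104.155
  170.9.64.0/19 (170.9.64.0 - 170.9.95.255) does not contain 170.9.104.155
  170.25.96.0/19 (170.25.96.0 - 170.25.127.255) does not contain 170.9.104.155
  170.11.0.0/17 (170.11.0.0 - 170.11.127.255) does not contain 170.9.104.155
  170.9.128.0/17 (170.9.128.0 - 170.9.255.255) does not contain 170.9.104.155
Longest matching prefix is /11 -> next hop 38.78.80.216.

38.78.80.216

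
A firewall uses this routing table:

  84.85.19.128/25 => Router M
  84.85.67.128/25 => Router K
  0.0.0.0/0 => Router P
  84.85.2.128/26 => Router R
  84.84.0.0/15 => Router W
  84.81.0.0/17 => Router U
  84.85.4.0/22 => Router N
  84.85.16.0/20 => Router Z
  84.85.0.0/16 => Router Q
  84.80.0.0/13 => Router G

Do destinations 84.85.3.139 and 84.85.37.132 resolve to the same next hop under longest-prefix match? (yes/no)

84.85.3.139: longest match 84.85.0.0/16 -> Router Q
84.85.37.132: longest match 84.85.0.0/16 -> Router Q

yes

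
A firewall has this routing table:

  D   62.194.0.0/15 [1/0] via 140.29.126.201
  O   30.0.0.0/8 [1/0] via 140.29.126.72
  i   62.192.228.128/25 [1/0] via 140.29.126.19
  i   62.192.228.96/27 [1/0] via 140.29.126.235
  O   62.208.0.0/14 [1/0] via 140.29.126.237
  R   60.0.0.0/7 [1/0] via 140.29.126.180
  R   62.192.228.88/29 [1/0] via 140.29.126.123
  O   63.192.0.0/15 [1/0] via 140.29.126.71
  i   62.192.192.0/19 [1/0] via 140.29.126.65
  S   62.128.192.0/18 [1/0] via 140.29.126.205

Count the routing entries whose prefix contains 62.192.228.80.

No listed prefix contains 62.192.228.80.
Total matching entries: 0.

0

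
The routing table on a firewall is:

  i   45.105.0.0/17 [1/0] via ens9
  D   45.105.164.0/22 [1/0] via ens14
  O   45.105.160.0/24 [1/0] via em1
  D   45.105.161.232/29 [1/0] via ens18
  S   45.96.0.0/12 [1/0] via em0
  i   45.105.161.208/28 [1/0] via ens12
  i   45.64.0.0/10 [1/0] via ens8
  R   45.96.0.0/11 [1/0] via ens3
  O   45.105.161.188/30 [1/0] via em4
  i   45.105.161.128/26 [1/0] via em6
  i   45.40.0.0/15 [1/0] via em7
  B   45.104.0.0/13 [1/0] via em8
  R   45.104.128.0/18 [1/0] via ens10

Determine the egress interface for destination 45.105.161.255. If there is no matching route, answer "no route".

em8

Routes whose prefix contains 45.105.161.255:
  45.64.0.0/10 (45.64.0.0 - 45.127.255.255) -> ens8
  45.96.0.0/11 (45.96.0.0 - 45.127.255.255) -> ens3
  45.96.0.0/12 (45.96.0.0 - 45.111.255.255) -> em0
  45.104.0.0/13 (45.104.0.0 - 45.111.255.255) -> em8
More-specific entries that do NOT match:
  45.105.161.188/30 (45.105.161.188 - 45.105.161.191) does not contain 45.105.161.255
  45.105.161.232/29 (45.105.161.232 - 45.105.161.239) does not contain 45.105.161.255
  45.105.161.208/28 (45.105.161.208 - 45.105.161.223) does not contain 45.105.161.255
  45.105.161.128/26 (45.105.161.128 - 45.105.161.191) does not contain 45.105.161.255
  45.105.160.0/24 (45.105.160.0 - 45.105.160.255) does not contain 45.105.161.255
  45.105.164.0/22 (45.105.164.0 - 45.105.167.255) does not contain 45.105.161.255
  45.104.128.0/18 (45.104.128.0 - 45.104.191.255) does not contain 45.105.161.255
  45.105.0.0/17 (45.105.0.0 - 45.105.127.255) does not contain 45.105.161.255
  45.40.0.0/15 (45.40.0.0 - 45.41.255.255) does not contain 45.105.161.255
Longest matching prefix is /13 -> interface em8.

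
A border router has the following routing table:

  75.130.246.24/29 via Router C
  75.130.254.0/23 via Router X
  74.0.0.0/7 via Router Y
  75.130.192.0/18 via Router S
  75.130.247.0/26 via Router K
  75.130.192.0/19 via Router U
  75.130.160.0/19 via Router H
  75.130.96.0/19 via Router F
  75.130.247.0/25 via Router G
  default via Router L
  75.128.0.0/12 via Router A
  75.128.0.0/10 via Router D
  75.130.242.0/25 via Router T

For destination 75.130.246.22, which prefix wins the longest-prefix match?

Entries matching 75.130.246.22:
  0.0.0.0/0 (default, matches everything)
  74.0.0.0/7 (74.0.0.0 - 75.255.255.255)
  75.128.0.0/10 (75.128.0.0 - 75.191.255.255)
  75.128.0.0/12 (75.128.0.0 - 75.143.255.255)
  75.130.192.0/18 (75.130.192.0 - 75.130.255.255)
Most specific is 75.130.192.0/18.

75.130.192.0/18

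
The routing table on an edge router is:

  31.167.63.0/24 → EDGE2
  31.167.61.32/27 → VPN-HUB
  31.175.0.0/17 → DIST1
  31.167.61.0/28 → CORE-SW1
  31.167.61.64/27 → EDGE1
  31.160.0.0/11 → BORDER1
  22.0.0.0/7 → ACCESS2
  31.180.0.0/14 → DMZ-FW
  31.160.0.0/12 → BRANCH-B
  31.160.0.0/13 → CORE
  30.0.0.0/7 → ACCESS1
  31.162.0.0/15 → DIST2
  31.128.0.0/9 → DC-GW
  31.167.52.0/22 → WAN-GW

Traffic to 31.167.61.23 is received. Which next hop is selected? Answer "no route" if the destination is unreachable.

CORE

Routes whose prefix contains 31.167.61.23:
  30.0.0.0/7 (30.0.0.0 - 31.255.255.255) -> ACCESS1
  31.128.0.0/9 (31.128.0.0 - 31.255.255.255) -> DC-GW
  31.160.0.0/11 (31.160.0.0 - 31.191.255.255) -> BORDER1
  31.160.0.0/12 (31.160.0.0 - 31.175.255.255) -> BRANCH-B
  31.160.0.0/13 (31.160.0.0 - 31.167.255.255) -> CORE
More-specific entries that do NOT match:
  31.167.61.0/28 (31.167.61.0 - 31.167.61.15) does not contain 31.167.61.23
  31.167.61.32/27 (31.167.61.32 - 31.167.61.63) does not contain 31.167.61.23
  31.167.61.64/27 (31.167.61.64 - 31.167.61.95) does not contain 31.167.61.23
  31.167.63.0/24 (31.167.63.0 - 31.167.63.255) does not contain 31.167.61.23
  31.167.52.0/22 (31.167.52.0 - 31.167.55.255) does not contain 31.167.61.23
  31.175.0.0/17 (31.175.0.0 - 31.175.127.255) does not contain 31.167.61.23
  31.162.0.0/15 (31.162.0.0 - 31.163.255.255) does not contain 31.167.61.23
  31.180.0.0/14 (31.180.0.0 - 31.183.255.255) does not contain 31.167.61.23
Longest matching prefix is /13 -> next hop CORE.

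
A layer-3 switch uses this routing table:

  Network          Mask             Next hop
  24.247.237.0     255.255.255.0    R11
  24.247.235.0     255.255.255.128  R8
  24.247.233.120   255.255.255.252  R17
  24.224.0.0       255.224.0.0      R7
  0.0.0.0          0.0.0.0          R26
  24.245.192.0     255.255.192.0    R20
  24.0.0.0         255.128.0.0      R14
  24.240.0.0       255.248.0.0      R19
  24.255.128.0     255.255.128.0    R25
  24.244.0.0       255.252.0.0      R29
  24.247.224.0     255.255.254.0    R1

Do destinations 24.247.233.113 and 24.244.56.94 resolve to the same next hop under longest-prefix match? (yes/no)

24.247.233.113: longest match 24.244.0.0/14 -> R29
24.244.56.94: longest match 24.244.0.0/14 -> R29

yes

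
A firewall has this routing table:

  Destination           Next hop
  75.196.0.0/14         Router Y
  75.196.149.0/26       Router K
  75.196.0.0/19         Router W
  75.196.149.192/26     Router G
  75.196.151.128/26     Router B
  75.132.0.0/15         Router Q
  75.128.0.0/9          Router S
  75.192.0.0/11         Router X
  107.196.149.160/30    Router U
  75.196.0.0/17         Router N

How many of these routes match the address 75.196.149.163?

3

Prefixes containing 75.196.149.163:
  75.128.0.0/9 (75.128.0.0 - 75.255.255.255)
  75.192.0.0/11 (75.192.0.0 - 75.223.255.255)
  75.196.0.0/14 (75.196.0.0 - 75.199.255.255)
Total matching entries: 3.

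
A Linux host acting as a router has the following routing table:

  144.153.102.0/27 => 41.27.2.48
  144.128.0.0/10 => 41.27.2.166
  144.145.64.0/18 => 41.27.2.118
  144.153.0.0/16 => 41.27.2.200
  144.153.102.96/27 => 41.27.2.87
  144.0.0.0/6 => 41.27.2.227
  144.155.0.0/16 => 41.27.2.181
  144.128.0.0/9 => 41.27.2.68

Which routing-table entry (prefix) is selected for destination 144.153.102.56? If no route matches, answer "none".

144.153.0.0/16

Entries matching 144.153.102.56:
  144.0.0.0/6 (144.0.0.0 - 147.255.255.255)
  144.128.0.0/9 (144.128.0.0 - 144.255.255.255)
  144.128.0.0/10 (144.128.0.0 - 144.191.255.255)
  144.153.0.0/16 (144.153.0.0 - 144.153.255.255)
Most specific is 144.153.0.0/16.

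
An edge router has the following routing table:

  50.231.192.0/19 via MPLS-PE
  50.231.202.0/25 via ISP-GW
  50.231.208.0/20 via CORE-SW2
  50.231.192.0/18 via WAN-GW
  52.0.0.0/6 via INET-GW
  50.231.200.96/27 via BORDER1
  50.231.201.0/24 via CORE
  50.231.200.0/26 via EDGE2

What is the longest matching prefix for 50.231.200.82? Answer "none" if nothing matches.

Entries matching 50.231.200.82:
  50.231.192.0/18 (50.231.192.0 - 50.231.255.255)
  50.231.192.0/19 (50.231.192.0 - 50.231.223.255)
Most specific is 50.231.192.0/19.

50.231.192.0/19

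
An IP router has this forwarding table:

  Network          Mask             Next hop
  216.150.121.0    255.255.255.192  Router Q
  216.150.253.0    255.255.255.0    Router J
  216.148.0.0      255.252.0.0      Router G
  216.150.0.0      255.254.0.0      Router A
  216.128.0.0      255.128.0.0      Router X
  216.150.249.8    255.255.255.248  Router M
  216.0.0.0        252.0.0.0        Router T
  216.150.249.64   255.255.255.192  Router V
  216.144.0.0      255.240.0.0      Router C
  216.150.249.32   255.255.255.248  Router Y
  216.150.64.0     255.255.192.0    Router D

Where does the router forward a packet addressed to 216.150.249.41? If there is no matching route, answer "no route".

Router A

Routes whose prefix contains 216.150.249.41:
  216.0.0.0/6 (216.0.0.0 - 219.255.255.255) -> Router T
  216.128.0.0/9 (216.128.0.0 - 216.255.255.255) -> Router X
  216.144.0.0/12 (216.144.0.0 - 216.159.255.255) -> Router C
  216.148.0.0/14 (216.148.0.0 - 216.151.255.255) -> Router G
  216.150.0.0/15 (216.150.0.0 - 216.151.255.255) -> Router A
More-specific entries that do NOT match:
  216.150.249.8/29 (216.150.249.8 - 216.150.249.15) does not contain 216.150.249.41
  216.150.249.32/29 (216.150.249.32 - 216.150.249.39) does not contain 216.150.249.41
  216.150.121.0/26 (216.150.121.0 - 216.150.121.63) does not contain 216.150.249.41
  216.150.249.64/26 (216.150.249.64 - 216.150.249.127) does not contain 216.150.249.41
  216.150.253.0/24 (216.150.253.0 - 216.150.253.255) does not contain 216.150.249.41
  216.150.64.0/18 (216.150.64.0 - 216.150.127.255) does not contain 216.150.249.41
Longest matching prefix is /15 -> next hop Router A.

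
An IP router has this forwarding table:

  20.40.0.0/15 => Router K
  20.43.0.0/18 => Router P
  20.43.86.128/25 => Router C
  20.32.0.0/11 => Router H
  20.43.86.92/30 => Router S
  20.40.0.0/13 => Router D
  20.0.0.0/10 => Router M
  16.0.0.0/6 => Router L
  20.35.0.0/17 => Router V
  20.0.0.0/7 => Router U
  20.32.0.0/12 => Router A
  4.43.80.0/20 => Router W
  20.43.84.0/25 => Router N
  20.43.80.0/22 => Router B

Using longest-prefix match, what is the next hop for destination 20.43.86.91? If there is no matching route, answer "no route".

Routes whose prefix contains 20.43.86.91:
  20.0.0.0/7 (20.0.0.0 - 21.255.255.255) -> Router U
  20.0.0.0/10 (20.0.0.0 - 20.63.255.255) -> Router M
  20.32.0.0/11 (20.32.0.0 - 20.63.255.255) -> Router H
  20.32.0.0/12 (20.32.0.0 - 20.47.255.255) -> Router A
  20.40.0.0/13 (20.40.0.0 - 20.47.255.255) -> Router D
More-specific entries that do NOT match:
  20.43.86.92/30 (20.43.86.92 - 20.43.86.95) does not contain 20.43.86.91
  20.43.86.128/25 (20.43.86.128 - 20.43.86.255) does not contain 20.43.86.91
  20.43.84.0/25 (20.43.84.0 - 20.43.84.127) does not contain 20.43.86.91
  20.43.80.0/22 (20.43.80.0 - 20.43.83.255) does not contain 20.43.86.91
  4.43.80.0/20 (4.43.80.0 - 4.43.95.255) does not contain 20.43.86.91
  20.43.0.0/18 (20.43.0.0 - 20.43.63.255) does not contain 20.43.86.91
  20.35.0.0/17 (20.35.0.0 - 20.35.127.255) does not contain 20.43.86.91
  20.40.0.0/15 (20.40.0.0 - 20.41.255.255) does not contain 20.43.86.91
Longest matching prefix is /13 -> next hop Router D.

Router D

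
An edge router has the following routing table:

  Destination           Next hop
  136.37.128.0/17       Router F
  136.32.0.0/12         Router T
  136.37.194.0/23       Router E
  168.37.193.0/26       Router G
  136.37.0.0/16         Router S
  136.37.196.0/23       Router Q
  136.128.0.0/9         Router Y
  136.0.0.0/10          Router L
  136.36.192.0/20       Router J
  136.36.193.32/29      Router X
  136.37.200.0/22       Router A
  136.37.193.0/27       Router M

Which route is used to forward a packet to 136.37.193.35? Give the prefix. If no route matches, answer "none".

136.37.128.0/17

Entries matching 136.37.193.35:
  136.0.0.0/10 (136.0.0.0 - 136.63.255.255)
  136.32.0.0/12 (136.32.0.0 - 136.47.255.255)
  136.37.0.0/16 (136.37.0.0 - 136.37.255.255)
  136.37.128.0/17 (136.37.128.0 - 136.37.255.255)
Most specific is 136.37.128.0/17.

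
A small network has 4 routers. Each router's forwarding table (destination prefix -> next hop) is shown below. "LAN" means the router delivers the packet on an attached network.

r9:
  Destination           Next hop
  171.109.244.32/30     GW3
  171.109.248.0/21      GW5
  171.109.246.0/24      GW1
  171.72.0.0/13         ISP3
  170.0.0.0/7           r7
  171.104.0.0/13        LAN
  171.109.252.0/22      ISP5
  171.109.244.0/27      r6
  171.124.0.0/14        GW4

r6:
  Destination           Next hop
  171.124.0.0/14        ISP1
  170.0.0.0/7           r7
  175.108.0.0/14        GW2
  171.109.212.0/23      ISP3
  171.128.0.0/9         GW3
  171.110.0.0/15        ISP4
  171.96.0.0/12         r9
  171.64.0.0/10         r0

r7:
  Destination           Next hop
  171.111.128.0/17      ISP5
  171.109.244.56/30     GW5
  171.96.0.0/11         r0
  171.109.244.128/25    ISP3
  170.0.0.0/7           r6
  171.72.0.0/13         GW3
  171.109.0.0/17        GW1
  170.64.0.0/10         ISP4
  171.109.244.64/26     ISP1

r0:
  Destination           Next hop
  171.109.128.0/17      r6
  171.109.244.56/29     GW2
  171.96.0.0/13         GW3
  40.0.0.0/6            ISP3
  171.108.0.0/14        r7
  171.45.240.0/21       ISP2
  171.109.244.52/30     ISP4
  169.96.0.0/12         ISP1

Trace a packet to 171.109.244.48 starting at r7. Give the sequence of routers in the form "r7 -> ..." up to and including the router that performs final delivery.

At r7: longest match for 171.109.244.48 is 171.96.0.0/11 -> r0
At r0: longest match for 171.109.244.48 is 171.109.128.0/17 -> r6
At r6: longest match for 171.109.244.48 is 171.96.0.0/12 -> r9
At r9: longest match for 171.109.244.48 is 171.104.0.0/13 -> LAN

r7 -> r0 -> r6 -> r9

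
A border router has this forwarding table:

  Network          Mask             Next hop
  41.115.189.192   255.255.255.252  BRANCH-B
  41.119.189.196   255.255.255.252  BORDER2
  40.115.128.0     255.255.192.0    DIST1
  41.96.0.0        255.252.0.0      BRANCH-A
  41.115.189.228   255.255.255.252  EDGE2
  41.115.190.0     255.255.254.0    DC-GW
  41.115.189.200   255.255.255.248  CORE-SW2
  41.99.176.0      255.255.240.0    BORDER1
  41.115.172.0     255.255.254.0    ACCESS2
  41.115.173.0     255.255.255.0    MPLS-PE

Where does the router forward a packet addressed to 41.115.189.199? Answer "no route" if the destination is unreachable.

no route

No entry's prefix contains 41.115.189.199; there is no default route.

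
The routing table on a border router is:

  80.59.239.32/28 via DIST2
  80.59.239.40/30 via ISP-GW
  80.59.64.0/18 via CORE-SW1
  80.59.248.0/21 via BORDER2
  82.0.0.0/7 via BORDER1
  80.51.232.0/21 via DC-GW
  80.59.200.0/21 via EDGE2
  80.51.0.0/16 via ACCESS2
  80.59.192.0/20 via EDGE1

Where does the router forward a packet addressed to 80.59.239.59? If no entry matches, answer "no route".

no route

No entry's prefix contains 80.59.239.59; there is no default route.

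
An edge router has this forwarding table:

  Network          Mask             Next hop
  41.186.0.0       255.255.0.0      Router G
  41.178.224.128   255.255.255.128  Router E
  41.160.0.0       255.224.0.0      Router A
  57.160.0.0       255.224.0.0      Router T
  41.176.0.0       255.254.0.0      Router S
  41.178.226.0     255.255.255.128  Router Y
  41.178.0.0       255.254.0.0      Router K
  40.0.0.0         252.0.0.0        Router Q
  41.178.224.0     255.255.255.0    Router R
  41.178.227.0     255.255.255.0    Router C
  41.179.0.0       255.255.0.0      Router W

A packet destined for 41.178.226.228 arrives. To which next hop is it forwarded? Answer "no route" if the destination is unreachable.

Routes whose prefix contains 41.178.226.228:
  40.0.0.0/6 (40.0.0.0 - 43.255.255.255) -> Router Q
  41.160.0.0/11 (41.160.0.0 - 41.191.255.255) -> Router A
  41.178.0.0/15 (41.178.0.0 - 41.179.255.255) -> Router K
More-specific entries that do NOT match:
  41.178.224.128/25 (41.178.224.128 - 41.178.224.255) does not contain 41.178.226.228
  41.178.226.0/25 (41.178.226.0 - 41.178.226.127) does not contain 41.178.226.228
  41.178.224.0/24 (41.178.224.0 - 41.178.224.255) does not contain 41.178.226.228
  41.178.227.0/24 (41.178.227.0 - 41.178.227.255) does not contain 41.178.226.228
  41.186.0.0/16 (41.186.0.0 - 41.186.255.255) does not contain 41.178.226.228
  41.179.0.0/16 (41.179.0.0 - 41.179.255.255) does not contain 41.178.226.228
Longest matching prefix is /15 -> next hop Router K.

Router K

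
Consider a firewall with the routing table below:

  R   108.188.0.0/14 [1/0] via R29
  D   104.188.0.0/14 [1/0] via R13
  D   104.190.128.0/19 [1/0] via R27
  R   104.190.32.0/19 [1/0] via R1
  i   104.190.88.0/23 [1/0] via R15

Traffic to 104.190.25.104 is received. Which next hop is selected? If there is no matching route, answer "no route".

R13

Routes whose prefix contains 104.190.25.104:
  104.188.0.0/14 (104.188.0.0 - 104.191.255.255) -> R13
More-specific entries that do NOT match:
  104.190.88.0/23 (104.190.88.0 - 104.190.89.255) does not contain 104.190.25.104
  104.190.128.0/19 (104.190.128.0 - 104.190.159.255) does not contain 104.190.25.104
  104.190.32.0/19 (104.190.32.0 - 104.190.63.255) does not contain 104.190.25.104
Longest matching prefix is /14 -> next hop R13.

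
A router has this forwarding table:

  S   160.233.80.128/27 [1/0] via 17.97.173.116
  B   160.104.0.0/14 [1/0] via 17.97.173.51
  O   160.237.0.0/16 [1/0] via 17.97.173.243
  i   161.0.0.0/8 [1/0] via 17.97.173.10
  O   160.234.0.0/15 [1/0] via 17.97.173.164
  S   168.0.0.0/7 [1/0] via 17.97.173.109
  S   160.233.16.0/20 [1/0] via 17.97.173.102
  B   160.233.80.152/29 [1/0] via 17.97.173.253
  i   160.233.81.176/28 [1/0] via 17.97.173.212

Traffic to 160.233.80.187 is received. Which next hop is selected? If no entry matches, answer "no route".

No entry's prefix contains 160.233.80.187; there is no default route.

no route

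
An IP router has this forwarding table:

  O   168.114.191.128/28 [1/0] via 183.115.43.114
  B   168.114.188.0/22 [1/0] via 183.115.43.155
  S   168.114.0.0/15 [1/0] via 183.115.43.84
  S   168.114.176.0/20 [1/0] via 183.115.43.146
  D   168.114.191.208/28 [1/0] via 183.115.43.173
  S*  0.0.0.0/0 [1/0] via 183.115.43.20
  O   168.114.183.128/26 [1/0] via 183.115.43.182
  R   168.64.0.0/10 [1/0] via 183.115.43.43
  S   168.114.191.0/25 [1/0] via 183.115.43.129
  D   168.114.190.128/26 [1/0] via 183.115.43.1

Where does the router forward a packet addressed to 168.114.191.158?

183.115.43.155

Routes whose prefix contains 168.114.191.158:
  0.0.0.0/0 (default, matches everything) -> 183.115.43.20
  168.64.0.0/10 (168.64.0.0 - 168.127.255.255) -> 183.115.43.43
  168.114.0.0/15 (168.114.0.0 - 168.115.255.255) -> 183.115.43.84
  168.114.176.0/20 (168.114.176.0 - 168.114.191.255) -> 183.115.43.146
  168.114.188.0/22 (168.114.188.0 - 168.114.191.255) -> 183.115.43.155
More-specific entries that do NOT match:
  168.114.191.128/28 (168.114.191.128 - 168.114.191.143) does not contain 168.114.191.158
  168.114.191.208/28 (168.114.191.208 - 168.114.191.223) does not contain 168.114.191.158
  168.114.183.128/26 (168.114.183.128 - 168.114.183.191) does not contain 168.114.191.158
  168.114.190.128/26 (168.114.190.128 - 168.114.190.191) does not contain 168.114.191.158
  168.114.191.0/25 (168.114.191.0 - 168.114.191.127) does not contain 168.114.191.158
Longest matching prefix is /22 -> next hop 183.115.43.155.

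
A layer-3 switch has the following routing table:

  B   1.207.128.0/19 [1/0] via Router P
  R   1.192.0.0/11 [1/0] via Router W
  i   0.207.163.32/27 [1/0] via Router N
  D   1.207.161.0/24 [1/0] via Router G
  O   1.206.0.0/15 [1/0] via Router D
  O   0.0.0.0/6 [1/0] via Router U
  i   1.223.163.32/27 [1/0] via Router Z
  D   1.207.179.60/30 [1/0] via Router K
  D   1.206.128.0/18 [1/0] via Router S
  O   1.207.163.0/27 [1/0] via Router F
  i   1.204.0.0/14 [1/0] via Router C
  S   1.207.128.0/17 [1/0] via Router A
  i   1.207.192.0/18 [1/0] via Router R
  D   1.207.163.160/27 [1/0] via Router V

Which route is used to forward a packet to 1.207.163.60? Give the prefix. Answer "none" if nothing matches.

Entries matching 1.207.163.60:
  0.0.0.0/6 (0.0.0.0 - 3.255.255.255)
  1.192.0.0/11 (1.192.0.0 - 1.223.255.255)
  1.204.0.0/14 (1.204.0.0 - 1.207.255.255)
  1.206.0.0/15 (1.206.0.0 - 1.207.255.255)
  1.207.128.0/17 (1.207.128.0 - 1.207.255.255)
Most specific is 1.207.128.0/17.

1.207.128.0/17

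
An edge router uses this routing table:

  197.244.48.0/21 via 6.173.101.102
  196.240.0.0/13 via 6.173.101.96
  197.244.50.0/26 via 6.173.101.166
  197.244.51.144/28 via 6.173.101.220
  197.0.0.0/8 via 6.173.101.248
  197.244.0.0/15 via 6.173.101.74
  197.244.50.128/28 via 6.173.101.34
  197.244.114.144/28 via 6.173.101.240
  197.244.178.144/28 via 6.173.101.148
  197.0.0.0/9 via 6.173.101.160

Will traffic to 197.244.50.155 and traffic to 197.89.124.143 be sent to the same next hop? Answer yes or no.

197.244.50.155: longest match 197.244.48.0/21 -> 6.173.101.102
197.89.124.143: longest match 197.0.0.0/9 -> 6.173.101.160

no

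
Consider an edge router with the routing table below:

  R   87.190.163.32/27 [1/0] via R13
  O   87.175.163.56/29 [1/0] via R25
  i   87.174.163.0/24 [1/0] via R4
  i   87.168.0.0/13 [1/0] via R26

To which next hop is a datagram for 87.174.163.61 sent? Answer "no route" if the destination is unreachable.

R4

Routes whose prefix contains 87.174.163.61:
  87.168.0.0/13 (87.168.0.0 - 87.175.255.255) -> R26
  87.174.163.0/24 (87.174.163.0 - 87.174.163.255) -> R4
More-specific entries that do NOT match:
  87.175.163.56/29 (87.175.163.56 - 87.175.163.63) does not contain 87.174.163.61
  87.190.163.32/27 (87.190.163.32 - 87.190.163.63) does not contain 87.174.163.61
Longest matching prefix is /24 -> next hop R4.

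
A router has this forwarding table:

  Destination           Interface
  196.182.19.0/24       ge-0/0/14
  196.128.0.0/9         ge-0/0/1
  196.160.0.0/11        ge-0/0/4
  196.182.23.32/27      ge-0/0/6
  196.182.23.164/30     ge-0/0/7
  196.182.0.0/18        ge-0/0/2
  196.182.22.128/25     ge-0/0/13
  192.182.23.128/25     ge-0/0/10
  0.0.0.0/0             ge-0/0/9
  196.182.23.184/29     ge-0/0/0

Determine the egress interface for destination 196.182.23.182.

Routes whose prefix contains 196.182.23.182:
  0.0.0.0/0 (default, matches everything) -> ge-0/0/9
  196.128.0.0/9 (196.128.0.0 - 196.255.255.255) -> ge-0/0/1
  196.160.0.0/11 (196.160.0.0 - 196.191.255.255) -> ge-0/0/4
  196.182.0.0/18 (196.182.0.0 - 196.182.63.255) -> ge-0/0/2
More-specific entries that do NOT match:
  196.182.23.164/30 (196.182.23.164 - 196.182.23.167) does not contain 196.182.23.182
  196.182.23.184/29 (196.182.23.184 - 196.182.23.191) does not contain 196.182.23.182
  196.182.23.32/27 (196.182.23.32 - 196.182.23.63) does not contain 196.182.23.182
  196.182.22.128/25 (196.182.22.128 - 196.182.22.255) does not contain 196.182.23.182
  192.182.23.128/25 (192.182.23.128 - 192.182.23.255) does not contain 196.182.23.182
  196.182.19.0/24 (196.182.19.0 - 196.182.19.255) does not contain 196.182.23.182
Longest matching prefix is /18 -> interface ge-0/0/2.

ge-0/0/2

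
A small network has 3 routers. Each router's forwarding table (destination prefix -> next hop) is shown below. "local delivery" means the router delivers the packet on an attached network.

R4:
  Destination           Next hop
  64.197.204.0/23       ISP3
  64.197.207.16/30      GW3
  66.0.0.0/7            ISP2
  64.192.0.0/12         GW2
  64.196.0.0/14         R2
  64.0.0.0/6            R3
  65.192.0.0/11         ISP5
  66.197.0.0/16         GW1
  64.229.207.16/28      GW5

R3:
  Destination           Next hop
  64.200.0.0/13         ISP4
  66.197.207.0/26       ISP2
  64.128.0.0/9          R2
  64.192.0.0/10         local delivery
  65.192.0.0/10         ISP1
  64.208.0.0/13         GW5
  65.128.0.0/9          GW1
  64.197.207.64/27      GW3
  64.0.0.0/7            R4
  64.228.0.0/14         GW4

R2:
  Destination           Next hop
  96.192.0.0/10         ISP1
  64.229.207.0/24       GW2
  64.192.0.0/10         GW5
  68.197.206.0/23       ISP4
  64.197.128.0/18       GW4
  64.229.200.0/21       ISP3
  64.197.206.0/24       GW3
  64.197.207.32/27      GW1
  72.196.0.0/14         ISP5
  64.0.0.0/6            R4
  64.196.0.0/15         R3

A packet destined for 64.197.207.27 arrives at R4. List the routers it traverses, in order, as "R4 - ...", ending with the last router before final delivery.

R4 - R2 - R3

At R4: longest match for 64.197.207.27 is 64.196.0.0/14 -> R2
At R2: longest match for 64.197.207.27 is 64.196.0.0/15 -> R3
At R3: longest match for 64.197.207.27 is 64.192.0.0/10 -> local delivery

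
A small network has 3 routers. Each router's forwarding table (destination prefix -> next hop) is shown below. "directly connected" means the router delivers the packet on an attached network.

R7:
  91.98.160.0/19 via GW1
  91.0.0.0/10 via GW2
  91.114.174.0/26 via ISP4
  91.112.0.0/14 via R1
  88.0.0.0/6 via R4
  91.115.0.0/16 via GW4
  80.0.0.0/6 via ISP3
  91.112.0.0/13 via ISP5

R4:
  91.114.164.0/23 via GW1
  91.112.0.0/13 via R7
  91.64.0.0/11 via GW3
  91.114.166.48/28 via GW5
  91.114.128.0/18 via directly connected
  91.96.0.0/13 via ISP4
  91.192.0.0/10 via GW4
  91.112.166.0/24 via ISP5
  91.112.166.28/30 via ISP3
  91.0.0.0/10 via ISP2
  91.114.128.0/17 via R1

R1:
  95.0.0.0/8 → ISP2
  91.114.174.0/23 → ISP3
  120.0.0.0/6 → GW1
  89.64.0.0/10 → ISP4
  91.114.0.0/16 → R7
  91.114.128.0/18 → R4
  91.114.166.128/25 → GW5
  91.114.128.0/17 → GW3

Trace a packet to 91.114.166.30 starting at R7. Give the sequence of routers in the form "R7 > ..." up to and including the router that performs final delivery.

At R7: longest match for 91.114.166.30 is 91.112.0.0/14 -> R1
At R1: longest match for 91.114.166.30 is 91.114.128.0/18 -> R4
At R4: longest match for 91.114.166.30 is 91.114.128.0/18 -> directly connected

R7 > R1 > R4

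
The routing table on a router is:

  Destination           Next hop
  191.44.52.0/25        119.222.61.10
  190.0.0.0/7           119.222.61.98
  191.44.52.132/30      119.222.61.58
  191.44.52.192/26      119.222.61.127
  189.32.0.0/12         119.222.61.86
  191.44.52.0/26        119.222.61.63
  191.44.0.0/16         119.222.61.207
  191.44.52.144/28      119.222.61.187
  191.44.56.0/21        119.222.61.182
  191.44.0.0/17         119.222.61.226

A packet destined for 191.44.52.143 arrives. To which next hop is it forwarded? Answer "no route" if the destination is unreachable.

119.222.61.226

Routes whose prefix contains 191.44.52.143:
  190.0.0.0/7 (190.0.0.0 - 191.255.255.255) -> 119.222.61.98
  191.44.0.0/16 (191.44.0.0 - 191.44.255.255) -> 119.222.61.207
  191.44.0.0/17 (191.44.0.0 - 191.44.127.255) -> 119.222.61.226
More-specific entries that do NOT match:
  191.44.52.132/30 (191.44.52.132 - 191.44.52.135) does not contain 191.44.52.143
  191.44.52.144/28 (191.44.52.144 - 191.44.52.159) does not contain 191.44.52.143
  191.44.52.192/26 (191.44.52.192 - 191.44.52.255) does not contain 191.44.52.143
  191.44.52.0/26 (191.44.52.0 - 191.44.52.63) does not contain 191.44.52.143
  191.44.52.0/25 (191.44.52.0 - 191.44.52.127) does not contain 191.44.52.143
  191.44.56.0/21 (191.44.56.0 - 191.44.63.255) does not contain 191.44.52.143
Longest matching prefix is /17 -> next hop 119.222.61.226.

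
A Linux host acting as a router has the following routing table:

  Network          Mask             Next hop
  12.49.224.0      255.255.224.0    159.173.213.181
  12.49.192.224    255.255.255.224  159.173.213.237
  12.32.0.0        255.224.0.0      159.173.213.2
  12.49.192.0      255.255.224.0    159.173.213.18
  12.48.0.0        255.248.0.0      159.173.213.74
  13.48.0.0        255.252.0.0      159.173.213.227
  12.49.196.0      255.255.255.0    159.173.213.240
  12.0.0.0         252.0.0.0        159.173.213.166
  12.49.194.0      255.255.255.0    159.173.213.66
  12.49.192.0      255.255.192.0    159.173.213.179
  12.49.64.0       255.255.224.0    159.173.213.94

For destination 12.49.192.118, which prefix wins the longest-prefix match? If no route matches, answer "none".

12.49.192.0/19

Entries matching 12.49.192.118:
  12.0.0.0/6 (12.0.0.0 - 15.255.255.255)
  12.32.0.0/11 (12.32.0.0 - 12.63.255.255)
  12.48.0.0/13 (12.48.0.0 - 12.55.255.255)
  12.49.192.0/18 (12.49.192.0 - 12.49.255.255)
  12.49.192.0/19 (12.49.192.0 - 12.49.223.255)
Most specific is 12.49.192.0/19.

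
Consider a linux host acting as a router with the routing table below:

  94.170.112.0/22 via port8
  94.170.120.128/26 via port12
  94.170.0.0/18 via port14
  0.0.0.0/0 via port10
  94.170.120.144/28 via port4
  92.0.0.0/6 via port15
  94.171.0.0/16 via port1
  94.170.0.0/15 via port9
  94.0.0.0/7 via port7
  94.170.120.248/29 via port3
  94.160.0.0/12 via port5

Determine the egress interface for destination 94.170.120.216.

port9

Routes whose prefix contains 94.170.120.216:
  0.0.0.0/0 (default, matches everything) -> port10
  92.0.0.0/6 (92.0.0.0 - 95.255.255.255) -> port15
  94.0.0.0/7 (94.0.0.0 - 95.255.255.255) -> port7
  94.160.0.0/12 (94.160.0.0 - 94.175.255.255) -> port5
  94.170.0.0/15 (94.170.0.0 - 94.171.255.255) -> port9
More-specific entries that do NOT match:
  94.170.120.248/29 (94.170.120.248 - 94.170.120.255) does not contain 94.170.120.216
  94.170.120.144/28 (94.170.120.144 - 94.170.120.159) does not contain 94.170.120.216
  94.170.120.128/26 (94.170.120.128 - 94.170.120.191) does not contain 94.170.120.216
  94.170.112.0/22 (94.170.112.0 - 94.170.115.255) does not contain 94.170.120.216
  94.170.0.0/18 (94.170.0.0 - 94.170.63.255) does not contain 94.170.120.216
  94.171.0.0/16 (94.171.0.0 - 94.171.255.255) does not contain 94.170.120.216
Longest matching prefix is /15 -> interface port9.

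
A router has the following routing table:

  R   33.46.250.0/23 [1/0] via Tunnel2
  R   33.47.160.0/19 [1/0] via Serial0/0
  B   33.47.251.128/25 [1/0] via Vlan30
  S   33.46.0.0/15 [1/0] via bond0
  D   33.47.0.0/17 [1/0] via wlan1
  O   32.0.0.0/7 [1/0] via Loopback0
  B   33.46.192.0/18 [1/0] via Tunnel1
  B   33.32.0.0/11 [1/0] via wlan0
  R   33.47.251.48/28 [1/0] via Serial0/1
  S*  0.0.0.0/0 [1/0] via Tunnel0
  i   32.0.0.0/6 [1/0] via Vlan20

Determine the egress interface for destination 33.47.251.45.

Routes whose prefix contains 33.47.251.45:
  0.0.0.0/0 (default, matches everything) -> Tunnel0
  32.0.0.0/6 (32.0.0.0 - 35.255.255.255) -> Vlan20
  32.0.0.0/7 (32.0.0.0 - 33.255.255.255) -> Loopback0
  33.32.0.0/11 (33.32.0.0 - 33.63.255.255) -> wlan0
  33.46.0.0/15 (33.46.0.0 - 33.47.255.255) -> bond0
More-specific entries that do NOT match:
  33.47.251.48/28 (33.47.251.48 - 33.47.251.63) does not contain 33.47.251.45
  33.47.251.128/25 (33.47.251.128 - 33.47.251.255) does not contain 33.47.251.45
  33.46.250.0/23 (33.46.250.0 - 33.46.251.255) does not contain 33.47.251.45
  33.47.160.0/19 (33.47.160.0 - 33.47.191.255) does not contain 33.47.251.45
  33.46.192.0/18 (33.46.192.0 - 33.46.255.255) does not contain 33.47.251.45
  33.47.0.0/17 (33.47.0.0 - 33.47.127.255) does not contain 33.47.251.45
Longest matching prefix is /15 -> interface bond0.

bond0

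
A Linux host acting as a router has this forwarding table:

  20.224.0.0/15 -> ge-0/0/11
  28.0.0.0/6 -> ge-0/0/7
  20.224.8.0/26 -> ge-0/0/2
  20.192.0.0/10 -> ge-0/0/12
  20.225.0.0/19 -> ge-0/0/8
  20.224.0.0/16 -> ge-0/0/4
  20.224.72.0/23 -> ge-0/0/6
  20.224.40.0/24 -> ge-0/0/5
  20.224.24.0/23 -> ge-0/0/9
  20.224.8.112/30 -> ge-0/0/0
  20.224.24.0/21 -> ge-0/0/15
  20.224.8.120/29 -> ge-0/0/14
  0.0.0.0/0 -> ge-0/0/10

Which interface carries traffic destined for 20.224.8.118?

Routes whose prefix contains 20.224.8.118:
  0.0.0.0/0 (default, matches everything) -> ge-0/0/10
  20.192.0.0/10 (20.192.0.0 - 20.255.255.255) -> ge-0/0/12
  20.224.0.0/15 (20.224.0.0 - 20.225.255.255) -> ge-0/0/11
  20.224.0.0/16 (20.224.0.0 - 20.224.255.255) -> ge-0/0/4
More-specific entries that do NOT match:
  20.224.8.112/30 (20.224.8.112 - 20.224.8.115) does not contain 20.224.8.118
  20.224.8.120/29 (20.224.8.120 - 20.224.8.127) does not contain 20.224.8.118
  20.224.8.0/26 (20.224.8.0 - 20.224.8.63) does not contain 20.224.8.118
  20.224.40.0/24 (20.224.40.0 - 20.224.40.255) does not contain 20.224.8.118
  20.224.72.0/23 (20.224.72.0 - 20.224.73.255) does not contain 20.224.8.118
  20.224.24.0/23 (20.224.24.0 - 20.224.25.255) does not contain 20.224.8.118
  20.224.24.0/21 (20.224.24.0 - 20.224.31.255) does not contain 20.224.8.118
  20.225.0.0/19 (20.225.0.0 - 20.225.31.255) does not contain 20.224.8.118
Longest matching prefix is /16 -> interface ge-0/0/4.

ge-0/0/4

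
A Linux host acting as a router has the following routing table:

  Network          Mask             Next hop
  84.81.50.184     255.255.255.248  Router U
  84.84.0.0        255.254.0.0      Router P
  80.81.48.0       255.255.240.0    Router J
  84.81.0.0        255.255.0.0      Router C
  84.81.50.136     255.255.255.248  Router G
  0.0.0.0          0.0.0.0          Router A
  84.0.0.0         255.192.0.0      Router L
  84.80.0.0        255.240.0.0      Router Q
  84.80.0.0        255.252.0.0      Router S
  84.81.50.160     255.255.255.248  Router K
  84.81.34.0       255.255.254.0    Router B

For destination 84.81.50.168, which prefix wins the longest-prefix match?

84.81.0.0/16

Entries matching 84.81.50.168:
  0.0.0.0/0 (default, matches everything)
  84.80.0.0/12 (84.80.0.0 - 84.95.255.255)
  84.80.0.0/14 (84.80.0.0 - 84.83.255.255)
  84.81.0.0/16 (84.81.0.0 - 84.81.255.255)
Most specific is 84.81.0.0/16.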